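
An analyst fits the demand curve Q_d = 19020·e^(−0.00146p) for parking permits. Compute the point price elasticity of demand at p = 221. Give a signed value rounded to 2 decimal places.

-0.32

dQ_d/dp = −0.00146·Q_d = -20.111. At p = 221, Q_d = 13774.7.
Ed = (dQ_d/dp)·(p/Q_d) = (-20.111) × (221/13774.7) = -0.3226…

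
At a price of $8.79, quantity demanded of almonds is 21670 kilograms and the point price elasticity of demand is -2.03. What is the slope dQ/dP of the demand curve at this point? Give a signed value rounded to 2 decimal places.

-5004.56

Ed = (dQ/dP)·(P/Q) ⇒ dQ/dP = Ed·Q/P = (-2.03)·21670/8.79 = -5004.5620…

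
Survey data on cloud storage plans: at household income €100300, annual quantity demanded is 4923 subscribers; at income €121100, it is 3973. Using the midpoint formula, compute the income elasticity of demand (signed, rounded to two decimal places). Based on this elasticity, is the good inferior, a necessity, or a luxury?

%ΔQ = (3973 − 4923)/[( 4923 + 3973)/2] = -950/4448 = -0.213579…
%ΔIncome = (121100 − 100300)/[( 100300 + 121100)/2] = 20800/110700 = 0.187895…
E_income = (-950/4448) / (20800/110700) = -1.1366…
E_income < 0 ⇒ inferior good.

-1.14; inferior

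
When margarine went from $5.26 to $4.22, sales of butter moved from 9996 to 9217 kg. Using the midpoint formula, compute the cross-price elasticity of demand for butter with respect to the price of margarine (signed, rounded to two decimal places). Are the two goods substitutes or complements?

%ΔQ_{butter} = (9217 − 9996)/avg = -779/9606.5 = -0.081090…
%ΔP_{margarine} = (4.22 − 5.26)/avg = -1.04/4.74 = -0.219409…
E_cross = (-779/9606.5) / (-1.04/4.74) = 0.3695…
E_cross > 0 ⇒ the goods are substitutes.

0.37; substitutes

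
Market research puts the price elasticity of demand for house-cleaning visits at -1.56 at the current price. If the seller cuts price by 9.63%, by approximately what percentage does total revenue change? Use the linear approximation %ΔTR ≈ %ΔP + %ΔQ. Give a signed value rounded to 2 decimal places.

+5.39%

%ΔQ ≈ Ed × %ΔP = (-1.56) × (-9.63%) = +15.0228%
%ΔTR ≈ %ΔP + %ΔQ = (-9.63%) + (+15.0228%) = +5.3928%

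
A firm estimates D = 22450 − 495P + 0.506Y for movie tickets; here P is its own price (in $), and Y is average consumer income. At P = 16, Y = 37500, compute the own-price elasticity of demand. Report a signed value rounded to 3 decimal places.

-0.236

At the given values, D = 22450 − 495(16) + 0.506(37500) = 33505.
∂D/∂P = −495.
E = (-495) × (16/33505) = -0.23638…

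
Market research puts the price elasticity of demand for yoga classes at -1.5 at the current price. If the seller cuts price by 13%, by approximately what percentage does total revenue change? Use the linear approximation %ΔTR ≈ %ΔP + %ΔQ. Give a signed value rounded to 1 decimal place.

%ΔQ ≈ Ed × %ΔP = (-1.5) × (-13%) = +19.5000%
%ΔTR ≈ %ΔP + %ΔQ = (-13%) + (+19.5000%) = +6.5000%

+6.5%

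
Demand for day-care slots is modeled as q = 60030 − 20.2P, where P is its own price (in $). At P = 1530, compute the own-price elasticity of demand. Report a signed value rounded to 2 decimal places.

-1.06

At the given values, q = 60030 − 20.2(1530) = 29124.
∂q/∂P = −20.2.
E = (-20.2) × (1530/29124) = -1.0611…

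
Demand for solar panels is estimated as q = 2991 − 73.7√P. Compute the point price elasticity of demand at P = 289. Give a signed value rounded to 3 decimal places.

dq/dP = −73.7/(2√P) = -2.16765. At P = 289, q = 1738.1.
Ed = (dq/dP)·(P/q) = (-2.16765) × (289/1738.1) = -0.36042…

-0.360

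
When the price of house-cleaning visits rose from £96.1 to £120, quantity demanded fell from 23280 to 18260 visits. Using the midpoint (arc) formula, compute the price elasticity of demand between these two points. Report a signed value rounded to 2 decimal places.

-1.09

%ΔQ = (18260 − 23280) / [(23280 + 18260)/2] = -5020/20770 = -0.241694…
%ΔP = (120 − 96.1) / [(96.1 + 120)/2] = 23.9/108.05 = 0.221193…
Arc Ed = %ΔQ / %ΔP = (-5020/20770) / (23.9/108.05) = -1.0926…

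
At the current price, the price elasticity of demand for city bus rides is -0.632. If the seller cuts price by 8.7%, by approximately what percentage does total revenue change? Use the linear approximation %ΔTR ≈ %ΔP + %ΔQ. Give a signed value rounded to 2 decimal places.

%ΔQ ≈ Ed × %ΔP = (-0.632) × (-8.7%) = +5.4984%
%ΔTR ≈ %ΔP + %ΔQ = (-8.7%) + (+5.4984%) = -3.2016%

-3.20%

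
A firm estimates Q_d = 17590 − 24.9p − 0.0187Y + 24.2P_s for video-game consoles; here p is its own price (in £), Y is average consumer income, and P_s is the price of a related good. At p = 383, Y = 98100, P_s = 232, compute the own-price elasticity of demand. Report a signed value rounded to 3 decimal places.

-0.806

At the given values, Q_d = 17590 − 24.9(383) − 0.0187(98100) + 24.2(232) = 11833.23.
∂Q_d/∂p = −24.9.
E = (-24.9) × (383/11833.23) = -0.80592…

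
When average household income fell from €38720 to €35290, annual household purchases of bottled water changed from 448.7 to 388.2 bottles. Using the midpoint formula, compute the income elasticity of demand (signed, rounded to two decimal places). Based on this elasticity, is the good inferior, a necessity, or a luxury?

1.56; luxury

%ΔQ = (388.2 − 448.7)/[( 448.7 + 388.2)/2] = -60.5/418.45 = -0.144581…
%ΔIncome = (35290 − 38720)/[( 38720 + 35290)/2] = -3430/37005 = -0.092690…
E_income = (-60.5/418.45) / (-3430/37005) = 1.5598…
E_income > 1 ⇒ normal good, luxury.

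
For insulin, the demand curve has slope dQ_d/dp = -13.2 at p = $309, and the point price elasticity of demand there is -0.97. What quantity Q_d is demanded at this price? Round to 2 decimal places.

4204.95

Ed = (dQ_d/dp)·(p/Q_d) ⇒ Q_d = (dQ_d/dp)·p/Ed = (-13.2)·309/(-0.97) = 4204.9484…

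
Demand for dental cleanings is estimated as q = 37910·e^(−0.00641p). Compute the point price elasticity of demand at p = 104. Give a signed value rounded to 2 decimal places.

-0.67

dq/dp = −0.00641·q = -124.765. At p = 104, q = 19464.2.
Ed = (dq/dp)·(p/q) = (-124.765) × (104/19464.2) = -0.6666…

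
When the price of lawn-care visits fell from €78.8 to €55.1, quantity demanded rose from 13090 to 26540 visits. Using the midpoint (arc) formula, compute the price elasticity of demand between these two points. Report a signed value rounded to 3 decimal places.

-1.917

%ΔQ = (26540 − 13090) / [(13090 + 26540)/2] = 13450/19815 = 0.678778…
%ΔP = (55.1 − 78.8) / [(78.8 + 55.1)/2] = -23.7/66.95 = -0.353995…
Arc Ed = %ΔQ / %ΔP = (13450/19815) / (-23.7/66.95) = -1.91747…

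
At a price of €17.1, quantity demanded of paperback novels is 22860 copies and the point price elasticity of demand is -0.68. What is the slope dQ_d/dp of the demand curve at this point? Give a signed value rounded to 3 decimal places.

-909.053

Ed = (dQ_d/dp)·(p/Q_d) ⇒ dQ_d/dp = Ed·Q_d/p = (-0.68)·22860/17.1 = -909.05263…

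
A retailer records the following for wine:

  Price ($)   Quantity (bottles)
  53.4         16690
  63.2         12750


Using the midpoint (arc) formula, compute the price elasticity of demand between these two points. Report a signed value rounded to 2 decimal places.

%ΔQ = (12750 − 16690) / [(16690 + 12750)/2] = -3940/14720 = -0.267663…
%ΔP = (63.2 − 53.4) / [(53.4 + 63.2)/2] = 9.8/58.3 = 0.168096…
Arc Ed = %ΔQ / %ΔP = (-3940/14720) / (9.8/58.3) = -1.5923…

-1.59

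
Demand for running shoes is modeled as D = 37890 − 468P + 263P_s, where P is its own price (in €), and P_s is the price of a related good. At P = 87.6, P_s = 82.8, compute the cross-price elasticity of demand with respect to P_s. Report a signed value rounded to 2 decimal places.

1.17

At the given values, D = 37890 − 468(87.6) + 263(82.8) = 18669.6.
∂D/∂P_s = 263.
E = (263) × (82.8/18669.6) = 1.1664…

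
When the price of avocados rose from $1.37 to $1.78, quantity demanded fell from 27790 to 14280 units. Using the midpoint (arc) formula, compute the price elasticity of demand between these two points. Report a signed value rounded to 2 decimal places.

-2.47

%ΔQ = (14280 − 27790) / [(27790 + 14280)/2] = -13510/21035 = -0.642262…
%ΔP = (1.78 − 1.37) / [(1.37 + 1.78)/2] = 0.41/1.575 = 0.260317…
Arc Ed = %ΔQ / %ΔP = (-13510/21035) / (0.41/1.575) = -2.4672…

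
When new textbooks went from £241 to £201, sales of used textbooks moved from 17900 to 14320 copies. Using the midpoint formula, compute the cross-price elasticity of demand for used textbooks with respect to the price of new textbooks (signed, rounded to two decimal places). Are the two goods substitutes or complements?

1.23; substitutes

%ΔQ_{used textbooks} = (14320 − 17900)/avg = -3580/16110 = -0.222222…
%ΔP_{new textbooks} = (201 − 241)/avg = -40/221 = -0.180995…
E_cross = (-3580/16110) / (-40/221) = 1.2277…
E_cross > 0 ⇒ the goods are substitutes.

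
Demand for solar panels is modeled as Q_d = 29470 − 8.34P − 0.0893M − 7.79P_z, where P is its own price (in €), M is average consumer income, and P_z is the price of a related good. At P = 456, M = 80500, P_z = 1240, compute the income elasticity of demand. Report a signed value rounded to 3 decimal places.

-0.815

At the given values, Q_d = 29470 − 8.34(456) − 0.0893(80500) − 7.79(1240) = 8818.71.
∂Q_d/∂M = -0.0893.
E = (-0.0893) × (80500/8818.71) = -0.81515…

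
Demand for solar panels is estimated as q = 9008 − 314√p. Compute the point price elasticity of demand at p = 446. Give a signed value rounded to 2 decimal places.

dq/dp = −314/(2√p) = -7.43417. At p = 446, q = 2376.72.
Ed = (dq/dp)·(p/q) = (-7.43417) × (446/2376.72) = -1.3950…

-1.40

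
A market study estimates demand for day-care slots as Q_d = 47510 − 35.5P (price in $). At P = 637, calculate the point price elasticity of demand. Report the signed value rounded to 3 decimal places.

-0.908

dQ_d/dP = −35.5. At P = 637, Q_d = 47510 − 35.5(637) = 24896.5.
Ed = (dQ_d/dP)·(P/Q_d) = −35.5 × (637/24896.5) = -0.90830…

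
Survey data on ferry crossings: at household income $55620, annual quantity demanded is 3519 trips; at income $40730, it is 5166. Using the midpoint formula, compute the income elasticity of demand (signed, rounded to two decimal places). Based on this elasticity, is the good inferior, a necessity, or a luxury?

%ΔQ = (5166 − 3519)/[( 3519 + 5166)/2] = 1647/4342.5 = 0.379274…
%ΔIncome = (40730 − 55620)/[( 55620 + 40730)/2] = -14890/48175 = -0.309081…
E_income = (1647/4342.5) / (-14890/48175) = -1.2271…
E_income < 0 ⇒ inferior good.

-1.23; inferior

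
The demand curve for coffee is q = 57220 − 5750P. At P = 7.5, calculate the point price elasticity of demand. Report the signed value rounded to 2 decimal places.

dq/dP = −5750. At P = 7.5, q = 57220 − 5750(7.5) = 14095.
Ed = (dq/dP)·(P/q) = −5750 × (7.5/14095) = -3.0595…

-3.06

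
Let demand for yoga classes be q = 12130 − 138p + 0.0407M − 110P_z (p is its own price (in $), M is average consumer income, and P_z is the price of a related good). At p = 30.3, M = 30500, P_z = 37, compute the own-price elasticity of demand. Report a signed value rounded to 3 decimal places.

-0.817

At the given values, q = 12130 − 138(30.3) + 0.0407(30500) − 110(37) = 5119.95.
∂q/∂p = −138.
E = (-138) × (30.3/5119.95) = -0.81668…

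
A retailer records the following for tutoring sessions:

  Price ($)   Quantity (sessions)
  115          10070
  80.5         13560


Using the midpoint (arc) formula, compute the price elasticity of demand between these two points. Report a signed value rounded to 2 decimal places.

-0.84

%ΔQ = (13560 − 10070) / [(10070 + 13560)/2] = 3490/11815 = 0.295387…
%ΔP = (80.5 − 115) / [(115 + 80.5)/2] = -34.5/97.75 = -0.352941…
Arc Ed = %ΔQ / %ΔP = (3490/11815) / (-34.5/97.75) = -0.8369…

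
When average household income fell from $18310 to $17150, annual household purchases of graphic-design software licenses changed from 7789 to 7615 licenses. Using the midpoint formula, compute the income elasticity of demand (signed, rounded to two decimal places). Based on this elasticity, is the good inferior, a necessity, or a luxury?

0.35; necessity

%ΔQ = (7615 − 7789)/[( 7789 + 7615)/2] = -174/7702 = -0.022591…
%ΔIncome = (17150 − 18310)/[( 18310 + 17150)/2] = -1160/17730 = -0.065425…
E_income = (-174/7702) / (-1160/17730) = 0.3452…
0 < E_income < 1 ⇒ normal good, necessity.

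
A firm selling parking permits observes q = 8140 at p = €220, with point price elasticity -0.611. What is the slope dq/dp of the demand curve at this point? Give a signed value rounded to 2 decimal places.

-22.61

Ed = (dq/dp)·(p/q) ⇒ dq/dp = Ed·q/p = (-0.611)·8140/220 = -22.607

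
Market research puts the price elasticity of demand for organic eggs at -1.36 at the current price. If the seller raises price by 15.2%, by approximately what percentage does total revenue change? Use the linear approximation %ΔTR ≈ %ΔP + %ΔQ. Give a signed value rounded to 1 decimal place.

-5.5%

%ΔQ ≈ Ed × %ΔP = (-1.36) × (+15.2%) = -20.6720%
%ΔTR ≈ %ΔP + %ΔQ = (+15.2%) + (-20.6720%) = -5.4720%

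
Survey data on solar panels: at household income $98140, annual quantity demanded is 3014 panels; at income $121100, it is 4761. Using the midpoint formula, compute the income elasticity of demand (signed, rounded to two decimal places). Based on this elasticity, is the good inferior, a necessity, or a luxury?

2.15; luxury

%ΔQ = (4761 − 3014)/[( 3014 + 4761)/2] = 1747/3887.5 = 0.449389…
%ΔIncome = (121100 − 98140)/[( 98140 + 121100)/2] = 22960/109620 = 0.209450…
E_income = (1747/3887.5) / (22960/109620) = 2.1455…
E_income > 1 ⇒ normal good, luxury.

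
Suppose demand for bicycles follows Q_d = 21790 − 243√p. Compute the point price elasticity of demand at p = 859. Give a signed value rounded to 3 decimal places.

-0.243

dQ_d/dp = −243/(2√p) = -4.14553. At p = 859, Q_d = 14668.
Ed = (dQ_d/dp)·(p/Q_d) = (-4.14553) × (859/14668) = -0.24277…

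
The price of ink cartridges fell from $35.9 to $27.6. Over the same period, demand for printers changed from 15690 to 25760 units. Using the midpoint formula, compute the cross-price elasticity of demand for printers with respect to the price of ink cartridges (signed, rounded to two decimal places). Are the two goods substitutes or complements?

%ΔQ_{printers} = (25760 − 15690)/avg = 10070/20725 = 0.485886…
%ΔP_{ink cartridges} = (27.6 − 35.9)/avg = -8.3/31.75 = -0.261417…
E_cross = (10070/20725) / (-8.3/31.75) = -1.8586…
E_cross < 0 ⇒ the goods are complements.

-1.86; complements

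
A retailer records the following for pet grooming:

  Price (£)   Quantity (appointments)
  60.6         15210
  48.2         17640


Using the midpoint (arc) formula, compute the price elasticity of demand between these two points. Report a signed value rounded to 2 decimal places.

%ΔQ = (17640 − 15210) / [(15210 + 17640)/2] = 2430/16425 = 0.147945…
%ΔP = (48.2 − 60.6) / [(60.6 + 48.2)/2] = -12.4/54.4 = -0.227941…
Arc Ed = %ΔQ / %ΔP = (2430/16425) / (-12.4/54.4) = -0.6490…

-0.65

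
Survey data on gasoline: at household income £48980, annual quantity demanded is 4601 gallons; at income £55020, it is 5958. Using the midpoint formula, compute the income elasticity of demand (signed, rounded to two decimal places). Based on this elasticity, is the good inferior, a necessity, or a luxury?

%ΔQ = (5958 − 4601)/[( 4601 + 5958)/2] = 1357/5279.5 = 0.257031…
%ΔIncome = (55020 − 48980)/[( 48980 + 55020)/2] = 6040/52000 = 0.116153…
E_income = (1357/5279.5) / (6040/52000) = 2.2128…
E_income > 1 ⇒ normal good, luxury.

2.21; luxury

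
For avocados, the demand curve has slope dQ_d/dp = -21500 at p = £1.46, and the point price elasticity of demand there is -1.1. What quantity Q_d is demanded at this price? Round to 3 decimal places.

Ed = (dQ_d/dp)·(p/Q_d) ⇒ Q_d = (dQ_d/dp)·p/Ed = (-21500)·1.46/(-1.1) = 28536.36363…

28536.364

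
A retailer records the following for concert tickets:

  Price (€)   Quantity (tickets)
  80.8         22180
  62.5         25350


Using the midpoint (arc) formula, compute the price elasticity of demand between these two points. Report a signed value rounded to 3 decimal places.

%ΔQ = (25350 − 22180) / [(22180 + 25350)/2] = 3170/23765 = 0.133389…
%ΔP = (62.5 − 80.8) / [(80.8 + 62.5)/2] = -18.3/71.65 = -0.255408…
Arc Ed = %ΔQ / %ΔP = (3170/23765) / (-18.3/71.65) = -0.52225…

-0.522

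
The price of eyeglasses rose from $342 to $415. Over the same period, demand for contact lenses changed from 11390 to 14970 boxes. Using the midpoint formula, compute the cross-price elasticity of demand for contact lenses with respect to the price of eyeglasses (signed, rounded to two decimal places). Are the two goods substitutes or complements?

%ΔQ_{contact lenses} = (14970 − 11390)/avg = 3580/13180 = 0.271623…
%ΔP_{eyeglasses} = (415 − 342)/avg = 73/378.5 = 0.192866…
E_cross = (3580/13180) / (73/378.5) = 1.4083…
E_cross > 0 ⇒ the goods are substitutes.

1.41; substitutes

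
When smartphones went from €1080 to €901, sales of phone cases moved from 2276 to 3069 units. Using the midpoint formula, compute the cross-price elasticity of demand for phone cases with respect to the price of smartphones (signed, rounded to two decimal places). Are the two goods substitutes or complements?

-1.64; complements

%ΔQ_{phone cases} = (3069 − 2276)/avg = 793/2672.5 = 0.296725…
%ΔP_{smartphones} = (901 − 1080)/avg = -179/990.5 = -0.180716…
E_cross = (793/2672.5) / (-179/990.5) = -1.6419…
E_cross < 0 ⇒ the goods are complements.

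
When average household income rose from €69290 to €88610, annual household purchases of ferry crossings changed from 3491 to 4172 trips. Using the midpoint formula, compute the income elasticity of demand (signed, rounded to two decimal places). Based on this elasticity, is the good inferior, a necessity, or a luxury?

0.73; necessity

%ΔQ = (4172 − 3491)/[( 3491 + 4172)/2] = 681/3831.5 = 0.177737…
%ΔIncome = (88610 − 69290)/[( 69290 + 88610)/2] = 19320/78950 = 0.244711…
E_income = (681/3831.5) / (19320/78950) = 0.7263…
0 < E_income < 1 ⇒ normal good, necessity.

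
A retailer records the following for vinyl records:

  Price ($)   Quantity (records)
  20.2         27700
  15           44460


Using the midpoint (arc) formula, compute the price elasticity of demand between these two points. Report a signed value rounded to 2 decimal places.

-1.57

%ΔQ = (44460 − 27700) / [(27700 + 44460)/2] = 16760/36080 = 0.464523…
%ΔP = (15 − 20.2) / [(20.2 + 15)/2] = -5.2/17.6 = -0.295454…
Arc Ed = %ΔQ / %ΔP = (16760/36080) / (-5.2/17.6) = -1.5722…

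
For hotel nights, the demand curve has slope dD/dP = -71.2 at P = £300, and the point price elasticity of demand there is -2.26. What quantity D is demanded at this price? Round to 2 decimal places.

9451.33

Ed = (dD/dP)·(P/D) ⇒ D = (dD/dP)·P/Ed = (-71.2)·300/(-2.26) = 9451.3274…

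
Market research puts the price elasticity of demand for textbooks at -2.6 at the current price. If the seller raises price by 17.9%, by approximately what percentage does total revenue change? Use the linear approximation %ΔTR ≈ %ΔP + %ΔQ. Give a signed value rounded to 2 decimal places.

-28.64%

%ΔQ ≈ Ed × %ΔP = (-2.6) × (+17.9%) = -46.5400%
%ΔTR ≈ %ΔP + %ΔQ = (+17.9%) + (-46.5400%) = -28.6400%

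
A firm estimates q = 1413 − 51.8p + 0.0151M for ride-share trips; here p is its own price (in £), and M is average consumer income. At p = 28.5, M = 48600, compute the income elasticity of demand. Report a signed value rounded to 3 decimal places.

1.094

At the given values, q = 1413 − 51.8(28.5) + 0.0151(48600) = 670.56.
∂q/∂M = 0.0151.
E = (0.0151) × (48600/670.56) = 1.09439…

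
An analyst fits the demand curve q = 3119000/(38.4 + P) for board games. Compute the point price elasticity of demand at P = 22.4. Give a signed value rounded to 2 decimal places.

-0.37

dq/dP = −3119000/(38.4 + P)² = -843.739. At P = 22.4, q = 51299.3.
Ed = (dq/dP)·(P/q) = (-843.739) × (22.4/51299.3) = -0.3684…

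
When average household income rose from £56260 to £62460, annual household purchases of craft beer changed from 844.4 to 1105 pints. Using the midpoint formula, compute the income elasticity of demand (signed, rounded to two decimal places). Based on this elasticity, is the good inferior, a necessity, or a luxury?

%ΔQ = (1105 − 844.4)/[( 844.4 + 1105)/2] = 260.6/974.7 = 0.267364…
%ΔIncome = (62460 − 56260)/[( 56260 + 62460)/2] = 6200/59360 = 0.104447…
E_income = (260.6/974.7) / (6200/59360) = 2.5597…
E_income > 1 ⇒ normal good, luxury.

2.56; luxury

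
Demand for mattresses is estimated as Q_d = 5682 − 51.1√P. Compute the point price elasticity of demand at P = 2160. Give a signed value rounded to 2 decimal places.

-0.36

dQ_d/dP = −51.1/(2√P) = -0.549748. At P = 2160, Q_d = 3307.09.
Ed = (dQ_d/dP)·(P/Q_d) = (-0.549748) × (2160/3307.09) = -0.3590…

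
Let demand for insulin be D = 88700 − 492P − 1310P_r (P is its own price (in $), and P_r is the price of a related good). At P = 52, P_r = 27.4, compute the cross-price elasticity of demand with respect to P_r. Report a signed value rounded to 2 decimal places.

At the given values, D = 88700 − 492(52) − 1310(27.4) = 27222.
∂D/∂P_r = -1310.
E = (-1310) × (27.4/27222) = -1.3185…

-1.32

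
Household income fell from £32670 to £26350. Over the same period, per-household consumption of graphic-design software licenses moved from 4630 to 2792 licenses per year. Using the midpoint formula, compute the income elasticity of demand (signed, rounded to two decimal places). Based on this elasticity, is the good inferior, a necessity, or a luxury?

%ΔQ = (2792 − 4630)/[( 4630 + 2792)/2] = -1838/3711 = -0.495284…
%ΔIncome = (26350 − 32670)/[( 32670 + 26350)/2] = -6320/29510 = -0.214164…
E_income = (-1838/3711) / (-6320/29510) = 2.3126…
E_income > 1 ⇒ normal good, luxury.

2.31; luxury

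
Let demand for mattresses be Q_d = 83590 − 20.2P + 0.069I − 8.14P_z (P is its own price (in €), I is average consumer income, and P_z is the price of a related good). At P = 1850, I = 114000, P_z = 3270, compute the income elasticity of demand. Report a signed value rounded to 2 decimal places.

At the given values, Q_d = 83590 − 20.2(1850) + 0.069(114000) − 8.14(3270) = 27468.2.
∂Q_d/∂I = 0.069.
E = (0.069) × (114000/27468.2) = 0.2863…

0.29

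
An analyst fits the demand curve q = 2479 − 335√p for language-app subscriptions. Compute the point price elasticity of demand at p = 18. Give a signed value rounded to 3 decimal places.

dq/dp = −335/(2√p) = -39.4801. At p = 18, q = 1057.72.
Ed = (dq/dp)·(p/q) = (-39.4801) × (18/1057.72) = -0.67186…

-0.672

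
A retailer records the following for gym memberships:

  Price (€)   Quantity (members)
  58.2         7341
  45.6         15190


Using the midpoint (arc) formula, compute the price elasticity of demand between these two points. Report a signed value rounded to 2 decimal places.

%ΔQ = (15190 − 7341) / [(7341 + 15190)/2] = 7849/11265.5 = 0.696728…
%ΔP = (45.6 − 58.2) / [(58.2 + 45.6)/2] = -12.6/51.9 = -0.242774…
Arc Ed = %ΔQ / %ΔP = (7849/11265.5) / (-12.6/51.9) = -2.8698…

-2.87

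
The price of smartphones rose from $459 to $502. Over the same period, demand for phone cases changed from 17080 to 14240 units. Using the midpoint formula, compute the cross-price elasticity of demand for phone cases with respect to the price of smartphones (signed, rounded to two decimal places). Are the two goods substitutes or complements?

-2.03; complements

%ΔQ_{phone cases} = (14240 − 17080)/avg = -2840/15660 = -0.181353…
%ΔP_{smartphones} = (502 − 459)/avg = 43/480.5 = 0.089490…
E_cross = (-2840/15660) / (43/480.5) = -2.0265…
E_cross < 0 ⇒ the goods are complements.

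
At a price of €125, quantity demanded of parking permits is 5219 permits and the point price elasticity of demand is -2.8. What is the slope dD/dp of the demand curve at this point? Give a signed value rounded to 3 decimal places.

Ed = (dD/dp)·(p/D) ⇒ dD/dp = Ed·D/p = (-2.8)·5219/125 = -116.9056

-116.906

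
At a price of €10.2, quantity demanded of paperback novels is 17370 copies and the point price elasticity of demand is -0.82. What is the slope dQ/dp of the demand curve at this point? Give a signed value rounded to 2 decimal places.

-1396.41

Ed = (dQ/dp)·(p/Q) ⇒ dQ/dp = Ed·Q/p = (-0.82)·17370/10.2 = -1396.4117…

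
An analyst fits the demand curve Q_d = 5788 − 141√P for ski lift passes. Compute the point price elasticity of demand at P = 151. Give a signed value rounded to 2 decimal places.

dQ_d/dP = −141/(2√P) = -5.73721. At P = 151, Q_d = 4055.36.
Ed = (dQ_d/dP)·(P/Q_d) = (-5.73721) × (151/4055.36) = -0.2136…

-0.21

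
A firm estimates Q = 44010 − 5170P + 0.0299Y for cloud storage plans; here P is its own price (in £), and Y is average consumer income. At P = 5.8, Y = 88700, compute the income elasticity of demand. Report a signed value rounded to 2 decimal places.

At the given values, Q = 44010 − 5170(5.8) + 0.0299(88700) = 16676.13.
∂Q/∂Y = 0.0299.
E = (0.0299) × (88700/16676.13) = 0.1590…

0.16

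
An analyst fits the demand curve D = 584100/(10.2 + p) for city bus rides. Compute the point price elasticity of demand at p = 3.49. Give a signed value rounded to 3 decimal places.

dD/dp = −584100/(10.2 + p)² = -3116.59. At p = 3.49, D = 42666.2.
Ed = (dD/dp)·(p/D) = (-3116.59) × (3.49/42666.2) = -0.25493…

-0.255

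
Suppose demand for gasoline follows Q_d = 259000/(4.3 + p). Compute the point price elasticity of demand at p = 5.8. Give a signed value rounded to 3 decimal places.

-0.574

dQ_d/dp = −259000/(4.3 + p)² = -2538.97. At p = 5.8, Q_d = 25643.6.
Ed = (dQ_d/dp)·(p/Q_d) = (-2538.97) × (5.8/25643.6) = -0.57425…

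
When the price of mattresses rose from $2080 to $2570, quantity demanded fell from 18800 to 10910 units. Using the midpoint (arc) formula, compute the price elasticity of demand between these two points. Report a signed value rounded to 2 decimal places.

%ΔQ = (10910 − 18800) / [(18800 + 10910)/2] = -7890/14855 = -0.531134…
%ΔP = (2570 − 2080) / [(2080 + 2570)/2] = 490/2325 = 0.210752…
Arc Ed = %ΔQ / %ΔP = (-7890/14855) / (490/2325) = -2.5201…

-2.52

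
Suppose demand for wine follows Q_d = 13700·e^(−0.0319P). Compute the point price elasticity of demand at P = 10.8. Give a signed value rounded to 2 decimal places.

dQ_d/dP = −0.0319·Q_d = -309.662. At P = 10.8, Q_d = 9707.28.
Ed = (dQ_d/dP)·(P/Q_d) = (-309.662) × (10.8/9707.28) = -0.3445…

-0.34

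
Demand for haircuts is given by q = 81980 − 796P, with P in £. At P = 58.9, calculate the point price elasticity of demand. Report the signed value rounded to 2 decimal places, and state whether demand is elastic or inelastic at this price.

-1.34; elastic

dq/dP = −796. At P = 58.9, q = 81980 − 796(58.9) = 35095.6.
Ed = (dq/dP)·(P/q) = −796 × (58.9/35095.6) = -1.3359…
|Ed| = 1.34 > 1, so demand is elastic.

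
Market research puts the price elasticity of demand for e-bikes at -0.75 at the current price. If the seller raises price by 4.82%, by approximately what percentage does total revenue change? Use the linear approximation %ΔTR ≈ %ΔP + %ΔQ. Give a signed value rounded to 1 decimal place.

+1.2%

%ΔQ ≈ Ed × %ΔP = (-0.75) × (+4.82%) = -3.6150%
%ΔTR ≈ %ΔP + %ΔQ = (+4.82%) + (-3.6150%) = +1.2050%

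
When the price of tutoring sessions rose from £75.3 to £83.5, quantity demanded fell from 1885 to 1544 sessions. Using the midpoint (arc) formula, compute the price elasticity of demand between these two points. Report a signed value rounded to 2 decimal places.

%ΔQ = (1544 − 1885) / [(1885 + 1544)/2] = -341/1714.5 = -0.198891…
%ΔP = (83.5 − 75.3) / [(75.3 + 83.5)/2] = 8.2/79.4 = 0.103274…
Arc Ed = %ΔQ / %ΔP = (-341/1714.5) / (8.2/79.4) = -1.9258…

-1.93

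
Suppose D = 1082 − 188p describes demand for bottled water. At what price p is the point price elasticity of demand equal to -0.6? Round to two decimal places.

Ed = −188p/(1082 − 188p). Set this equal to -0.6:
188p = 0.6·(1082 − 188p) ⇒ 188p(1 + 0.6) = 0.6·1082
p = 0.6·1082 / (188·1.6) = 2.1582…

2.16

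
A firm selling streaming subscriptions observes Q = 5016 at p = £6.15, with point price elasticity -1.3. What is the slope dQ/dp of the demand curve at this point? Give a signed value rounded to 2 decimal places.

Ed = (dQ/dp)·(p/Q) ⇒ dQ/dp = Ed·Q/p = (-1.3)·5016/6.15 = -1060.2926…

-1060.29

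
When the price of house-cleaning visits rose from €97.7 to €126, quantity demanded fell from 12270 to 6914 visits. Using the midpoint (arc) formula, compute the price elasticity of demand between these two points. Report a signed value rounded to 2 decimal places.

%ΔQ = (6914 − 12270) / [(12270 + 6914)/2] = -5356/9592 = -0.558381…
%ΔP = (126 − 97.7) / [(97.7 + 126)/2] = 28.3/111.85 = 0.253017…
Arc Ed = %ΔQ / %ΔP = (-5356/9592) / (28.3/111.85) = -2.2068…

-2.21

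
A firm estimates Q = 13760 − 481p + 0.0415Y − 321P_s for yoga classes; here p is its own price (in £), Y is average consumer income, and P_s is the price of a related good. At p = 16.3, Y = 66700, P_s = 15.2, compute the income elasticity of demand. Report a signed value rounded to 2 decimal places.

At the given values, Q = 13760 − 481(16.3) + 0.0415(66700) − 321(15.2) = 3808.55.
∂Q/∂Y = 0.0415.
E = (0.0415) × (66700/3808.55) = 0.7267…

0.73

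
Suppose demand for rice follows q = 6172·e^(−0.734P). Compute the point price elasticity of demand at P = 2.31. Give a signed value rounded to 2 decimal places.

dq/dP = −0.734·q = -831.301. At P = 2.31, q = 1132.56.
Ed = (dq/dP)·(P/q) = (-831.301) × (2.31/1132.56) = -1.6955…

-1.70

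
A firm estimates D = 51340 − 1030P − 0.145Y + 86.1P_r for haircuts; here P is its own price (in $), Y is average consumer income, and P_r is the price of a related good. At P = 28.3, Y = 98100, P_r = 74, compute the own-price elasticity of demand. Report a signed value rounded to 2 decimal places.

-2.03

At the given values, D = 51340 − 1030(28.3) − 0.145(98100) + 86.1(74) = 14337.9.
∂D/∂P = −1030.
E = (-1030) × (28.3/14337.9) = -2.0330…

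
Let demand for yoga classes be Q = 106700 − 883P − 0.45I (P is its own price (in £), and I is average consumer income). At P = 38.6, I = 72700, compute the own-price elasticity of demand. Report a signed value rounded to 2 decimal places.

At the given values, Q = 106700 − 883(38.6) − 0.45(72700) = 39901.2.
∂Q/∂P = −883.
E = (-883) × (38.6/39901.2) = -0.8542…

-0.85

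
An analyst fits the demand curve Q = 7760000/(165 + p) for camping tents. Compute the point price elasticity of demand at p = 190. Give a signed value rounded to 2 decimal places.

-0.54

dQ/dp = −7760000/(165 + p)² = -61.5751. At p = 190, Q = 21859.2.
Ed = (dQ/dp)·(p/Q) = (-61.5751) × (190/21859.2) = -0.5352…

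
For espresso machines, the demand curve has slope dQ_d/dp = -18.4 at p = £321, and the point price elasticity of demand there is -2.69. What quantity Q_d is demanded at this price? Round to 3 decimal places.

2195.688

Ed = (dQ_d/dp)·(p/Q_d) ⇒ Q_d = (dQ_d/dp)·p/Ed = (-18.4)·321/(-2.69) = 2195.68773…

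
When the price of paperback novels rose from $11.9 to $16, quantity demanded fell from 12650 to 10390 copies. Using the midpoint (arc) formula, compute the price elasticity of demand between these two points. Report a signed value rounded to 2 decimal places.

%ΔQ = (10390 − 12650) / [(12650 + 10390)/2] = -2260/11520 = -0.196180…
%ΔP = (16 − 11.9) / [(11.9 + 16)/2] = 4.1/13.95 = 0.293906…
Arc Ed = %ΔQ / %ΔP = (-2260/11520) / (4.1/13.95) = -0.6674…

-0.67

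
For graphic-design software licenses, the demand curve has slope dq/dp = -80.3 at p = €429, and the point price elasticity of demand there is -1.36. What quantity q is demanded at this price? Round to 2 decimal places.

Ed = (dq/dp)·(p/q) ⇒ q = (dq/dp)·p/Ed = (-80.3)·429/(-1.36) = 25329.9264…

25329.93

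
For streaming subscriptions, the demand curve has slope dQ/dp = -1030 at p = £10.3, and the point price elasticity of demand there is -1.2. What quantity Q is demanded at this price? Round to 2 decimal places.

Ed = (dQ/dp)·(p/Q) ⇒ Q = (dQ/dp)·p/Ed = (-1030)·10.3/(-1.2) = 8840.8333…

8840.83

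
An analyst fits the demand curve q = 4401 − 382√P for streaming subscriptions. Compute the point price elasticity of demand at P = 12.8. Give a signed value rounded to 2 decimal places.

-0.23

dq/dP = −382/(2√P) = -53.3861. At P = 12.8, q = 3034.32.
Ed = (dq/dP)·(P/q) = (-53.3861) × (12.8/3034.32) = -0.2252…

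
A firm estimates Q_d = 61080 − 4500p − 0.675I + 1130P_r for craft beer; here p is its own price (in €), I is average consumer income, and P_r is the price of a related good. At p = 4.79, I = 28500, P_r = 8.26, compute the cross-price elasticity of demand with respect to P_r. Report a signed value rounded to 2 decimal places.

At the given values, Q_d = 61080 − 4500(4.79) − 0.675(28500) + 1130(8.26) = 29621.3.
∂Q_d/∂P_r = 1130.
E = (1130) × (8.26/29621.3) = 0.3151…

0.32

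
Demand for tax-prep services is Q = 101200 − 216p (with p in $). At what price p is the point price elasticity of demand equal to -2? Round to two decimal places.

Ed = −216p/(101200 − 216p). Set this equal to -2:
216p = 2·(101200 − 216p) ⇒ 216p(1 + 2) = 2·101200
p = 2·101200 / (216·3) = 312.3456…

312.35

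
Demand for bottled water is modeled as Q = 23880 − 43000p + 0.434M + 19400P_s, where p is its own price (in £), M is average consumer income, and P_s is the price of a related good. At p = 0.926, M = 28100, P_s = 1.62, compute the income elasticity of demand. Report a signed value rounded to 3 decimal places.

0.440

At the given values, Q = 23880 − 43000(0.926) + 0.434(28100) + 19400(1.62) = 27685.4.
∂Q/∂M = 0.434.
E = (0.434) × (28100/27685.4) = 0.44049…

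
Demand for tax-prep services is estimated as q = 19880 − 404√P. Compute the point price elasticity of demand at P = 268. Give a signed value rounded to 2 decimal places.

dq/dP = −404/(2√P) = -12.3391. At P = 268, q = 13266.2.
Ed = (dq/dP)·(P/q) = (-12.3391) × (268/13266.2) = -0.2492…

-0.25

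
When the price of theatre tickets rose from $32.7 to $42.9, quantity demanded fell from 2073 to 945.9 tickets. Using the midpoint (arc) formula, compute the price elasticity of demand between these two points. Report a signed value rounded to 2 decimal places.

-2.77

%ΔQ = (945.9 − 2073) / [(2073 + 945.9)/2] = -1127.1/1509.45 = -0.746695…
%ΔP = (42.9 − 32.7) / [(32.7 + 42.9)/2] = 10.2/37.8 = 0.269841…
Arc Ed = %ΔQ / %ΔP = (-1127.1/1509.45) / (10.2/37.8) = -2.7671…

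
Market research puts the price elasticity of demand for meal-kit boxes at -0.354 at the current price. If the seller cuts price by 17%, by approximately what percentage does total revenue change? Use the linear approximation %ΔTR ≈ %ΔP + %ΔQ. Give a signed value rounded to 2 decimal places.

-10.98%

%ΔQ ≈ Ed × %ΔP = (-0.354) × (-17%) = +6.0180%
%ΔTR ≈ %ΔP + %ΔQ = (-17%) + (+6.0180%) = -10.9820%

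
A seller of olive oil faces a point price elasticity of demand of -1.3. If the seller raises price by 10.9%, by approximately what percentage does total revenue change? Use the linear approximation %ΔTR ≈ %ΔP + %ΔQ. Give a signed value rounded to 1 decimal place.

%ΔQ ≈ Ed × %ΔP = (-1.3) × (+10.9%) = -14.1700%
%ΔTR ≈ %ΔP + %ΔQ = (+10.9%) + (-14.1700%) = -3.2700%

-3.3%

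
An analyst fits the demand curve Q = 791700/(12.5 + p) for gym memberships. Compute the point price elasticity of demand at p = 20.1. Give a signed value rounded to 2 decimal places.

dQ/dp = −791700/(12.5 + p)² = -744.947. At p = 20.1, Q = 24285.3.
Ed = (dQ/dp)·(p/Q) = (-744.947) × (20.1/24285.3) = -0.6165…

-0.62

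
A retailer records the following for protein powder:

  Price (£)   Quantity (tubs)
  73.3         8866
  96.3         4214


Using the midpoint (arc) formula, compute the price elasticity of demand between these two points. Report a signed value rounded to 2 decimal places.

%ΔQ = (4214 − 8866) / [(8866 + 4214)/2] = -4652/6540 = -0.711314…
%ΔP = (96.3 − 73.3) / [(73.3 + 96.3)/2] = 23/84.8 = 0.271226…
Arc Ed = %ΔQ / %ΔP = (-4652/6540) / (23/84.8) = -2.6225…

-2.62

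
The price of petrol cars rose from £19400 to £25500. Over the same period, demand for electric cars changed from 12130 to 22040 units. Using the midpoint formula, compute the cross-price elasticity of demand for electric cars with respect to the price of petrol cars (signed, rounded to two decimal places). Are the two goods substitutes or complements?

%ΔQ_{electric cars} = (22040 − 12130)/avg = 9910/17085 = 0.580040…
%ΔP_{petrol cars} = (25500 − 19400)/avg = 6100/22450 = 0.271714…
E_cross = (9910/17085) / (6100/22450) = 2.1347…
E_cross > 0 ⇒ the goods are substitutes.

2.13; substitutes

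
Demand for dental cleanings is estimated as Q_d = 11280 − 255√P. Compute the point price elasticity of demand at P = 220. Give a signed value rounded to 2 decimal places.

-0.25

dQ_d/dP = −255/(2√P) = -8.59605. At P = 220, Q_d = 7497.74.
Ed = (dQ_d/dP)·(P/Q_d) = (-8.59605) × (220/7497.74) = -0.2522…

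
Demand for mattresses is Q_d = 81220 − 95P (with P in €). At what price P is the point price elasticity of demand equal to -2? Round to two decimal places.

Ed = −95P/(81220 − 95P). Set this equal to -2:
95P = 2·(81220 − 95P) ⇒ 95P(1 + 2) = 2·81220
P = 2·81220 / (95·3) = 569.9649…

569.96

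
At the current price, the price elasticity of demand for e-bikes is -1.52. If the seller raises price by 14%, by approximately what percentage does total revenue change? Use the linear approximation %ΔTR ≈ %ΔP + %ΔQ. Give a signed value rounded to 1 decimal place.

%ΔQ ≈ Ed × %ΔP = (-1.52) × (+14%) = -21.2800%
%ΔTR ≈ %ΔP + %ΔQ = (+14%) + (-21.2800%) = -7.2800%

-7.3%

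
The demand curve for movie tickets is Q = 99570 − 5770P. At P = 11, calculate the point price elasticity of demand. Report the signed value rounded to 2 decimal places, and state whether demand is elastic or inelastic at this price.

dQ/dP = −5770. At P = 11, Q = 99570 − 5770(11) = 36100.
Ed = (dQ/dP)·(P/Q) = −5770 × (11/36100) = -1.7581…
|Ed| = 1.76 > 1, so demand is elastic.

-1.76; elastic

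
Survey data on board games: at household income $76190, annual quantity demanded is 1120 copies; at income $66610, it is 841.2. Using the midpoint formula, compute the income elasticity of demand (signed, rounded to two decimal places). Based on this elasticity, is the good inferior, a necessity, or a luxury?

2.12; luxury

%ΔQ = (841.2 − 1120)/[( 1120 + 841.2)/2] = -278.8/980.6 = -0.284315…
%ΔIncome = (66610 − 76190)/[( 76190 + 66610)/2] = -9580/71400 = -0.134173…
E_income = (-278.8/980.6) / (-9580/71400) = 2.1190…
E_income > 1 ⇒ normal good, luxury.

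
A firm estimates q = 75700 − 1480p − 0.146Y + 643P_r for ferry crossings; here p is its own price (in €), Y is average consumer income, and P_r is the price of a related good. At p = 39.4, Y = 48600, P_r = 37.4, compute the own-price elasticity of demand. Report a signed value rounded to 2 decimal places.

-1.70

At the given values, q = 75700 − 1480(39.4) − 0.146(48600) + 643(37.4) = 34340.6.
∂q/∂p = −1480.
E = (-1480) × (39.4/34340.6) = -1.6980…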